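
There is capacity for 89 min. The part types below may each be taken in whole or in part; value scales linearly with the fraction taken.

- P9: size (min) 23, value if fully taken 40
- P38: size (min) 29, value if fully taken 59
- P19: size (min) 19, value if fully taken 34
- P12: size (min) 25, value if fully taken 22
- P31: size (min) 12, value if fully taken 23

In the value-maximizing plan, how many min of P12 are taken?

6

Best value per unit of size first: P38 59/29≈2.03, P31 23/12≈1.92, P19 34/19≈1.79, P9 40/23≈1.74, P12 22/25≈0.88.
Take all of P38 (29 min, value 59) — 60 min left.
P31: take in full, 12 min for value 23 — 48 left.
All 19 min of P19 fit (value 34) — 29 remain.
All 23 min of P9 fit (value 40) — 6 remain.
6 min left: a 6/25 share of P12 gives 22×6/25 = 5.28.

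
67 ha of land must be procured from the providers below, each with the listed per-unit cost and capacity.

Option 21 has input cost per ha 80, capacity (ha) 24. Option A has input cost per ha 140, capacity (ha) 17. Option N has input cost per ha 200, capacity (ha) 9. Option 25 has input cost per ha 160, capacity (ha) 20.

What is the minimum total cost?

Use providers in increasing cost order.
Option 21 at 80: take all 24 ha — 43 still needed.
Take 17 from Option A at 140 — need 26 more.
Option 25 (160): use full 20 — 6 ha to go.
Take 6 from Option N at 200 to finish.
Cost = 24×80 + 17×140 + 20×160 + 6×200 = 8700.

8700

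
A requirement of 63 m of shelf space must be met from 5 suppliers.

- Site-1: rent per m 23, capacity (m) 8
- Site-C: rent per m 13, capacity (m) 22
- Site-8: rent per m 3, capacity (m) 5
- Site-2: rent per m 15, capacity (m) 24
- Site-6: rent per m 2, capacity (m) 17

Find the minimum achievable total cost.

620

Cheapest first:
Site-6 (2): use full 17 — 46 m to go.
Take 5 from Site-8 at 3 — need 41 more.
Take 22 from Site-C at 13 — need 19 more.
Take 19 from Site-2 at 15 to finish.
Site-1: unused.
Cost = 17×2 + 5×3 + 22×13 + 19×15 = 620.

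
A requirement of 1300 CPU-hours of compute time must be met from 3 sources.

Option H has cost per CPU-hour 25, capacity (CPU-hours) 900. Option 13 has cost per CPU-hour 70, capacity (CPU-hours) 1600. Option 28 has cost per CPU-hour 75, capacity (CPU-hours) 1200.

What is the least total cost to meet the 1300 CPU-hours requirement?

Use sources in increasing cost order.
Option H (25): use full 900 — 400 CPU-hours to go.
Take 400 from Option 13 at 70 to finish.
Option 28: unused.
Cost = 900×25 + 400×70 = 50500.

50500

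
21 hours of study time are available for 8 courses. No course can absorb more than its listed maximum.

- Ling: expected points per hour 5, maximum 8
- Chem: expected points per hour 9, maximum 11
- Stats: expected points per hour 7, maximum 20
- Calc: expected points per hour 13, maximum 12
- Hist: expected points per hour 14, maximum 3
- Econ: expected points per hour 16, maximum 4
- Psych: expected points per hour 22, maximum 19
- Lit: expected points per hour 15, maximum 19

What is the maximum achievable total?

450

Rank by expected points per hour: Psych 22 > Econ 16 > Lit 15 > Hist 14 > Calc 13 > Chem 9 > Stats 7 > Ling 5.
Psych takes 19 to reach its cap of 19 ; 2 left.
Econ: +2 (room for 4) → 2. Pool exhausted.
Total = 16×2 + 22×19 = 450.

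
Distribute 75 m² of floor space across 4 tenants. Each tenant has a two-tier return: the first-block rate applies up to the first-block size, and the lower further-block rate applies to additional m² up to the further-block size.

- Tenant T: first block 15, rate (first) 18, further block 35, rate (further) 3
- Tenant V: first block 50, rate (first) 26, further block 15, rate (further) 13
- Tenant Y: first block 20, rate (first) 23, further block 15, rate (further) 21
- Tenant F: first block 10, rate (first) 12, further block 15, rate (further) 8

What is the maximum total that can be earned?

1865

Rank every tier by rate: Tenant V/tier1 26 > Tenant Y/tier1 23 > Tenant Y/tier2 21 > Tenant T/tier1 18 > Tenant V/tier2 13 > Tenant F/tier1 12 > Tenant F/tier2 8 > Tenant T/tier2 3.
Fill Tenant V tier1 block (50 at 26) ; 25 left.
Fill Tenant Y tier1 block (20 at 23) ; 5 left.
Tenant Y/tier2: +5 of 15 at 21; pool empty.
Total = 26×50 + 23×20 + 21×5 = 1865.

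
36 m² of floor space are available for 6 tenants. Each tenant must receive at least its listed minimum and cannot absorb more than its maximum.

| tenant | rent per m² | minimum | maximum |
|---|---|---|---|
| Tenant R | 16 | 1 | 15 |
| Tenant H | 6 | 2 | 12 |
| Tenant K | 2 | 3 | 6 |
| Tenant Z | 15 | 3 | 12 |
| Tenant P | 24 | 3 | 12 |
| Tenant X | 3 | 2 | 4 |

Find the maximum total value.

Meeting every minimum uses 1+2+3+3+3+2 = 14 m², leaving 22.
Order the tenants by rent per m²: Tenant P 24 > Tenant R 16 > Tenant Z 15 > Tenant H 6 > Tenant X 3 > Tenant K 2.
Tenant P takes 9 more to reach its cap of 12 ; 13 left.
Tenant R: +13 (room for 14) → 14. Pool exhausted.
Total = 16×14 + 6×2 + 2×3 + 15×3 + 24×12 + 3×2 = 581.

581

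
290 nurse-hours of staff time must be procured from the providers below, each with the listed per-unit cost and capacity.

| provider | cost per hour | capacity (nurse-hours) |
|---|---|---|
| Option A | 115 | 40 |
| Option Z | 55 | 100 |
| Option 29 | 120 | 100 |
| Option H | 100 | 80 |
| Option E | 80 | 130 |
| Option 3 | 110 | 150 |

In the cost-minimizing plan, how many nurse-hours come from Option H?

Use providers in increasing cost order.
Take 100 from Option Z at 55 ; need 190 more.
Option E at 80: take all 130 nurse-hours ; 60 still needed.
Take 60 from Option H at 100 to finish.
Option 3, Option A, Option 29: unused.

60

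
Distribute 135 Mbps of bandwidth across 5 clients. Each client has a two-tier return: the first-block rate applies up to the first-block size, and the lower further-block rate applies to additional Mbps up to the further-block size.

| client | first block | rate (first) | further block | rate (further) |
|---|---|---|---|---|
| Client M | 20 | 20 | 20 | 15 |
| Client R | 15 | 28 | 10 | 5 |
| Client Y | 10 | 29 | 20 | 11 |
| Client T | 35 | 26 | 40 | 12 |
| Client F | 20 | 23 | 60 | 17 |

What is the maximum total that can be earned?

Order all 10 blocks by rate: Client Y/T1 29 > Client R/T1 28 > Client T/T1 26 > Client F/T1 23 > Client M/T1 20 > Client F/T2 17 > Client M/T2 15 > Client T/T2 12 > Client Y/T2 11 > Client R/T2 5.
Client Y T1 at 29: fill all 10 ; 125 left.
Client R T1 at 28: fill all 15 ; 110 left.
Client T/T1 (26): +35 ; 75 left.
Client F/T1 (23): +20 ; 55 left.
Client M/T1 (20): +20 ; 35 left.
35 remain; put them into Client F T2 at 17.
Total = 29×10 + 28×15 + 26×35 + 23×20 + 20×20 + 17×35 = 3075.

3075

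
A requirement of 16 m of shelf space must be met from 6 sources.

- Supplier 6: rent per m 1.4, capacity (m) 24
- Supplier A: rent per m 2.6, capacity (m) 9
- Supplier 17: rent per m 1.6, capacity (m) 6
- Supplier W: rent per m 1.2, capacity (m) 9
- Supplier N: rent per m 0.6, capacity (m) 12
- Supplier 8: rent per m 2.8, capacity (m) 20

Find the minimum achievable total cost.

12

Cheapest first:
Take 12 from Supplier N at 0.6 — need 4 more.
Supplier W at 1.2: take 4 of its 9 — requirement met.
Supplier 6, Supplier 17, Supplier A, Supplier 8: unused.
Cost = 12×0.6 + 4×1.2 = 12.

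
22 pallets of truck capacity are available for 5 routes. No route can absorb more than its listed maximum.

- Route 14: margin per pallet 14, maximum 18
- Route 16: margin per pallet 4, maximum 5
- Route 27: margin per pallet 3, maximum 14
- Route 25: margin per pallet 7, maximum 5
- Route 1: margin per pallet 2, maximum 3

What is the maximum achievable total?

280

Highest margin per pallet first: Route 14 14 > Route 25 7 > Route 16 4 > Route 27 3 > Route 1 2.
Give Route 14 18 to hit its cap of 18 — 4 left.
Only 4 left; Route 25 takes them to reach 4.
Total = 14×18 + 7×4 = 280.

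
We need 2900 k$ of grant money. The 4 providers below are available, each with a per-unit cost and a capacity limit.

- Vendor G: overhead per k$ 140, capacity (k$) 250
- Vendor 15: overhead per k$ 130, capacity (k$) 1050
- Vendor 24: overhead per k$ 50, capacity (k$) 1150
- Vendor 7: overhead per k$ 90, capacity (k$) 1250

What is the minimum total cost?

235000

Cheapest first:
Take 1150 from Vendor 24 at 50 → need 1750 more.
Vendor 7 (90): use full 1250 → 500 k$ to go.
Take 500 from Vendor 15 at 130 to finish.
Vendor G: unused.
Cost = 1150×50 + 1250×90 + 500×130 = 235000.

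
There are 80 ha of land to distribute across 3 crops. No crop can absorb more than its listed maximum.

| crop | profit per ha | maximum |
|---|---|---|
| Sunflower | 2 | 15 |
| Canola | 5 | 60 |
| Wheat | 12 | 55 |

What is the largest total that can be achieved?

785

Order the crops by profit per ha: Wheat 12 > Canola 5 > Sunflower 2.
Wheat takes 55 to reach its cap of 55 → 25 left.
Canola: +25 (room for 60) → 25. Pool exhausted.
Total = 5×25 + 12×55 = 785.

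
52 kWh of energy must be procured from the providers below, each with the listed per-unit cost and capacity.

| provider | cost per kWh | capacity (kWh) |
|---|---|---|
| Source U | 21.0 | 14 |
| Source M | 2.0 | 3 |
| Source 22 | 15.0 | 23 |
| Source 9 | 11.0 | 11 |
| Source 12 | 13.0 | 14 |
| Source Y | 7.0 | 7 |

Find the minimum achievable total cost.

Use providers in increasing cost order.
Take 3 from Source M at 2.0 — need 49 more.
Take 7 from Source Y at 7.0 — need 42 more.
Take 11 from Source 9 at 11.0 — need 31 more.
Take 14 from Source 12 at 13.0 — need 17 more.
Source 22 (15.0): take the remaining 17 — done.
Source U: unused.
Cost = 3×2.0 + 7×7.0 + 11×11.0 + 14×13.0 + 17×15.0 = 613.

613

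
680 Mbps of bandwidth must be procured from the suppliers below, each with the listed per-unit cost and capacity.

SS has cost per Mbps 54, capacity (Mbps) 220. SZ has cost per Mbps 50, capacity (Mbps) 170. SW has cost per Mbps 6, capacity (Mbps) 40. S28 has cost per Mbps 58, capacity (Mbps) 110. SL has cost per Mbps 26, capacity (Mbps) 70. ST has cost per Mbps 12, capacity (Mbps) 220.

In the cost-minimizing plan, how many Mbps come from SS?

Use suppliers in increasing cost order.
Take 40 from SW at 6 — need 640 more.
Take 220 from ST at 12 — need 420 more.
SL (26): use full 70 — 350 Mbps to go.
SZ (50): use full 170 — 180 Mbps to go.
SS (54): take the remaining 180 — done.
S28: unused.

180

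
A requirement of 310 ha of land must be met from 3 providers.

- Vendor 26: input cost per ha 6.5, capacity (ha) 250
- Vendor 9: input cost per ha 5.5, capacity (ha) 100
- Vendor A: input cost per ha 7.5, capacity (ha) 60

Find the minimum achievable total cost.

Cheapest first:
Take 100 from Vendor 9 at 5.5 → need 210 more.
Vendor 26 (6.5): take the remaining 210 → done.
Vendor A: unused.
Cost = 100×5.5 + 210×6.5 = 1915.

1915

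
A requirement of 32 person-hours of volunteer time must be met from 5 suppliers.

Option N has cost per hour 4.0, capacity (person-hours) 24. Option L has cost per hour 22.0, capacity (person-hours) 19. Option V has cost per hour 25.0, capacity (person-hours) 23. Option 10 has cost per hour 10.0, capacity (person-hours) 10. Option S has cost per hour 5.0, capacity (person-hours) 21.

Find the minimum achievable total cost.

136

Cheapest first:
Option N at 4.0: take all 24 person-hours → 8 still needed.
Option S (5.0): take the remaining 8 → done.
Option 10, Option L, Option V: unused.
Cost = 24×4.0 + 8×5.0 = 136.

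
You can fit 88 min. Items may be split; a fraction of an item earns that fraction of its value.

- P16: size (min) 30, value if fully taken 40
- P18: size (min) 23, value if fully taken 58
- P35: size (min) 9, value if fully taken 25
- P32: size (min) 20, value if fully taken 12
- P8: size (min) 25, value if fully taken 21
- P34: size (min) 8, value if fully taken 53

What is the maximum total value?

Sort by value density: P34 53/8≈6.62, P35 25/9≈2.78, P18 58/23≈2.52, P16 40/30≈1.33, P8 21/25≈0.84, P32 12/20≈0.6.
All 8 min of P34 fit (value 53) — 80 remain.
P35: take in full, 9 min for value 25 — 71 left.
Take all of P18 (23 min, value 58) — 48 min left.
P16: take in full, 30 min for value 40 — 18 left.
Only 18 min remain; take 18/25 of P8 for value 21×18/25 = 15.12.
Total value = 191.12.

191.12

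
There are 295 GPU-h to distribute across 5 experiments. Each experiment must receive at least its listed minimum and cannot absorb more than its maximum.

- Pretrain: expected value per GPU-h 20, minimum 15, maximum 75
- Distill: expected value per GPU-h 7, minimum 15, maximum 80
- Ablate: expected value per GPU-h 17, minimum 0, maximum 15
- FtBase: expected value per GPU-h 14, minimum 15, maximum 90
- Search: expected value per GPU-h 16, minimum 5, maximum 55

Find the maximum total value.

4315

Meeting every minimum uses 15+15+0+15+5 = 50 GPU-h, leaving 245.
Rank by expected value per GPU-h: Pretrain 20 > Ablate 17 > Search 16 > FtBase 14 > Distill 7.
Give Pretrain 60 more to hit its cap of 75 — 185 left.
Ablate: +15 to 15 (cap) — 170 left.
Search takes 50 more to reach its cap of 55 — 120 left.
Give FtBase 75 more to hit its cap of 90 — 45 left.
Distill: +45 (room for 65) → 60. Pool exhausted.
Total = 20×75 + 7×60 + 17×15 + 14×90 + 16×55 = 4315.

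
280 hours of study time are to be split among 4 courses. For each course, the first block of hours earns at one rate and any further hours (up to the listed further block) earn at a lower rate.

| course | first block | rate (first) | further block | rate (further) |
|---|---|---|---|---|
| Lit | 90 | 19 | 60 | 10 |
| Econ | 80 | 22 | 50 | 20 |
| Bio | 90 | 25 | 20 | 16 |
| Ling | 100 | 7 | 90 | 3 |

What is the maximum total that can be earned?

Treat each block as its own option and order by rate: Bio/first 25 > Econ/first 22 > Econ/second 20 > Lit/first 19 > Bio/second 16 > Lit/second 10 > Ling/first 7 > Ling/second 3.
Bio first at 25: fill all 90 ; 190 left.
Fill Econ first block (80 at 22) ; 110 left.
Econ/second (20): +50 ; 60 left.
60 remain; put them into Lit first at 19.
Total = 25×90 + 22×80 + 20×50 + 19×60 = 6150.

6150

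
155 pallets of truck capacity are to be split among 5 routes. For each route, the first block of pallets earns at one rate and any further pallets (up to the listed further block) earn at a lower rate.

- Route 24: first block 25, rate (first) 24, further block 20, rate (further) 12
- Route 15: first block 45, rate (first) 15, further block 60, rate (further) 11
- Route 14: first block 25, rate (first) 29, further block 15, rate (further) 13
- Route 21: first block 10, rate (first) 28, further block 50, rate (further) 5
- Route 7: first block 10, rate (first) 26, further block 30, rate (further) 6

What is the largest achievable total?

Rank every tier by rate: Route 14/first 29 > Route 21/first 28 > Route 7/first 26 > Route 24/first 24 > Route 15/first 15 > Route 14/second 13 > Route 24/second 12 > Route 15/second 11 > Route 7/second 6 > Route 21/second 5.
Route 14 first at 29: fill all 25 — 130 left.
Fill Route 21 first block (10 at 28) — 120 left.
Route 7 first at 26: fill all 10 — 110 left.
Fill Route 24 first block (25 at 24) — 85 left.
Route 15/first (15): +45 — 40 left.
Route 14 second at 13: fill all 15 — 25 left.
Route 24 second at 12: fill all 20 — 5 left.
Route 15/second: +5 of 60 at 11; pool empty.
Total = 29×25 + 28×10 + 26×10 + 24×25 + 15×45 + 13×15 + 12×20 + 11×5 = 3030.

3030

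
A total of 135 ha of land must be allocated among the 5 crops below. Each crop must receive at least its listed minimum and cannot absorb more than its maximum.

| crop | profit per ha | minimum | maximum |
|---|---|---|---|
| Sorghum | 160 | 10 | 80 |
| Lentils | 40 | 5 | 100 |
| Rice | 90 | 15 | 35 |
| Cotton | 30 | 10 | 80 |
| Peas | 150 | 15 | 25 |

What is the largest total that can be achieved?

Meeting every minimum uses 10+5+15+10+15 = 55 ha, leaving 80.
Highest profit per ha first: Sorghum 160 > Peas 150 > Rice 90 > Lentils 40 > Cotton 30.
Sorghum: +70 to 80 (cap) → 10 left.
Peas takes 10 more to reach its cap of 25 → 0 left.
Total = 160×80 + 40×5 + 90×15 + 30×10 + 150×25 = 18400.

18400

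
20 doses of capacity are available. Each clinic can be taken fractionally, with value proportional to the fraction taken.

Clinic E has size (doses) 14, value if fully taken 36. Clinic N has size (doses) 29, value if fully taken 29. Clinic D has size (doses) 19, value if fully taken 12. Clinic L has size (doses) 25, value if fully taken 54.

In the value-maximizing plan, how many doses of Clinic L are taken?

Best value per unit of size first: Clinic E 36/14≈2.57, Clinic L 54/25≈2.16, Clinic N 29/29≈1, Clinic D 12/19≈0.632.
Take all of Clinic E (14 doses, value 36) → 6 doses left.
Fill the last 6 doses with part of Clinic L: 6/25 of it earns 12.96.

6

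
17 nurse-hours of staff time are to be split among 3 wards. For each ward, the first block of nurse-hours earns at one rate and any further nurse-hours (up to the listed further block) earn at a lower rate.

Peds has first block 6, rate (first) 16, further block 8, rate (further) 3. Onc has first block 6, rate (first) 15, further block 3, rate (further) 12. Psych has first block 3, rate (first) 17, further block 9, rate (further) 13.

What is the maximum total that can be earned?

263

Treat each block as its own option and order by rate: Psych/T1 17 > Peds/T1 16 > Onc/T1 15 > Psych/T2 13 > Onc/T2 12 > Peds/T2 3.
Psych T1 at 17: fill all 3 — 14 left.
Peds/T1 (16): +6 — 8 left.
Onc/T1 (15): +6 — 2 left.
Psych T2 at 13: only 2 left, fill 2.
Total = 17×3 + 16×6 + 15×6 + 13×2 = 263.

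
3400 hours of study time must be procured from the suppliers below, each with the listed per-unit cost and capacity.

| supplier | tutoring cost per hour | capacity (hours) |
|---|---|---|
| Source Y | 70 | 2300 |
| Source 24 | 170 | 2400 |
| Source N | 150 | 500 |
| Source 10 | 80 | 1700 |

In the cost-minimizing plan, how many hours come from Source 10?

1100

Cheapest first:
Source Y at 70: take all 2300 hours — 1100 still needed.
Take 1100 from Source 10 at 80 to finish.
Source N, Source 24: unused.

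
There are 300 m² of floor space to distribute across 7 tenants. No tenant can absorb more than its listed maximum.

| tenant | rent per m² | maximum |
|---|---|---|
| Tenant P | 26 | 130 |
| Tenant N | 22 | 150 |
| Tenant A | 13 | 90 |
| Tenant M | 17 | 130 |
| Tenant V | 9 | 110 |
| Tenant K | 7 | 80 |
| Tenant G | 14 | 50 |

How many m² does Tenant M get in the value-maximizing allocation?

Rank by rent per m²: Tenant P 26 > Tenant N 22 > Tenant M 17 > Tenant G 14 > Tenant A 13 > Tenant V 9 > Tenant K 7.
Tenant P takes 130 to reach its cap of 130 ; 170 left.
Tenant N: +150 to 150 (cap) ; 20 left.
Only 20 left; Tenant M takes them to reach 20.

20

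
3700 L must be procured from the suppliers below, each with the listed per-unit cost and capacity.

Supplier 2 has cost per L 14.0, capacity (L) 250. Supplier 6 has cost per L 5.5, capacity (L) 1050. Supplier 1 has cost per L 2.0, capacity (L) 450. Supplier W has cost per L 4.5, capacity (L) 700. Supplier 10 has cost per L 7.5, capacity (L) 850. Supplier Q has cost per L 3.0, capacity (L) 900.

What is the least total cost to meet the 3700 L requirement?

17025

Use suppliers in increasing cost order.
Supplier 1 (2.0): use full 450 ; 3250 L to go.
Supplier Q at 3.0: take all 900 L ; 2350 still needed.
Take 700 from Supplier W at 4.5 ; need 1650 more.
Supplier 6 at 5.5: take all 1050 L ; 600 still needed.
Supplier 10 (7.5): take the remaining 600 ; done.
Supplier 2: unused.
Cost = 450×2.0 + 900×3.0 + 700×4.5 + 1050×5.5 + 600×7.5 = 17025.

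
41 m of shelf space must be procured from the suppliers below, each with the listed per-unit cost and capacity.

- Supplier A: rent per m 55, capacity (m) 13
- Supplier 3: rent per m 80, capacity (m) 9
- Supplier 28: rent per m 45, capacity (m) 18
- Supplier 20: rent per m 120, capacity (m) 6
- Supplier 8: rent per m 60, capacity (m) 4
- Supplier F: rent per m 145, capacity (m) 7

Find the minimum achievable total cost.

2245

Cheapest first:
Supplier 28 (45): use full 18 ; 23 m to go.
Take 13 from Supplier A at 55 ; need 10 more.
Supplier 8 at 60: take all 4 m ; 6 still needed.
Take 6 from Supplier 3 at 80 to finish.
Supplier 20, Supplier F: unused.
Cost = 18×45 + 13×55 + 4×60 + 6×80 = 2245.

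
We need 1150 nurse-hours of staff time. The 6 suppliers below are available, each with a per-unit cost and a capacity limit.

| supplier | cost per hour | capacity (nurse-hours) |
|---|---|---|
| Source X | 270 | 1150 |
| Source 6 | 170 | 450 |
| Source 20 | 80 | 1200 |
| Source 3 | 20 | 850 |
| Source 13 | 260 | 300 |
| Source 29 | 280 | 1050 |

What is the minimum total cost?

Fill from the cheapest supplier first.
Take 850 from Source 3 at 20 ; need 300 more.
Source 20 at 80: take 300 of its 1200 ; requirement met.
Source 6, Source 13, Source X, Source 29: unused.
Cost = 850×20 + 300×80 = 41000.

41000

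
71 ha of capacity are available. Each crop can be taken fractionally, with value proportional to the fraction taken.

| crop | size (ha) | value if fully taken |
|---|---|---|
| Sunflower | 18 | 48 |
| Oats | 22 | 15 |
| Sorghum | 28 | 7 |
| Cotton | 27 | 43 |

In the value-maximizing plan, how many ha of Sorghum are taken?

Best value per unit of size first: Sunflower 48/18≈2.67, Cotton 43/27≈1.59, Oats 15/22≈0.682, Sorghum 7/28≈0.25.
All 18 ha of Sunflower fit (value 48) ; 53 remain.
Cotton: take in full, 27 ha for value 43 ; 26 left.
All 22 ha of Oats fit (value 15) ; 4 remain.
Only 4 ha remain; take 4/28 of Sorghum for value 7×4/28 = 1.

4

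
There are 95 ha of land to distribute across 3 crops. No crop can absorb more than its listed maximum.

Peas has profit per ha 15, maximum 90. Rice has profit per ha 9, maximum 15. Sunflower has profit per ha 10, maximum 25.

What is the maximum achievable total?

1400

Order the crops by profit per ha: Peas 15 > Sunflower 10 > Rice 9.
Peas takes 90 to reach its cap of 90 → 5 left.
Sunflower: +5 (room for 25) → 5. Pool exhausted.
Total = 15×90 + 10×5 = 1400.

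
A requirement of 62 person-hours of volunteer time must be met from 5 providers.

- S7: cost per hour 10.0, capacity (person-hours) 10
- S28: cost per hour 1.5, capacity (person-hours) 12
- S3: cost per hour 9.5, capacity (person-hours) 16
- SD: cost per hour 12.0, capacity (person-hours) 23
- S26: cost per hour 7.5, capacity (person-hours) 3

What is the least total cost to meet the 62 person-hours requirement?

544.5

Fill from the cheapest provider first.
Take 12 from S28 at 1.5 — need 50 more.
S26 at 7.5: take all 3 person-hours — 47 still needed.
Take 16 from S3 at 9.5 — need 31 more.
Take 10 from S7 at 10.0 — need 21 more.
SD (12.0): take the remaining 21 — done.
Cost = 12×1.5 + 3×7.5 + 16×9.5 + 10×10.0 + 21×12.0 = 544.5.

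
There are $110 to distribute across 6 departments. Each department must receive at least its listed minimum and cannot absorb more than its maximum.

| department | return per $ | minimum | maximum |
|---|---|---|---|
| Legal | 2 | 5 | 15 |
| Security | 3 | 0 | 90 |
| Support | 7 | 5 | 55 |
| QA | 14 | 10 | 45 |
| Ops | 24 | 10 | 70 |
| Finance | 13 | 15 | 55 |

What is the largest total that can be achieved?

Meeting every minimum uses 5+0+5+10+10+15 = 45 $, leaving 65.
Rank by return per $: Ops 24 > QA 14 > Finance 13 > Support 7 > Security 3 > Legal 2.
Ops: +60 to 70 (cap) → 5 left.
QA has room for 35 more but only 5 remain, so it gets 15.
Total = 2×5 + 7×5 + 14×15 + 24×70 + 13×15 = 2130.

2130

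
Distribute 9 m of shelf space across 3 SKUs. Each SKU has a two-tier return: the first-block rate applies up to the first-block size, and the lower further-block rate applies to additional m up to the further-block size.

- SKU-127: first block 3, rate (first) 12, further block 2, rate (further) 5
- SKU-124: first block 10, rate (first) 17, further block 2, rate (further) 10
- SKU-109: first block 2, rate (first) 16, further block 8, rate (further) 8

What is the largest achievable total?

Treat each block as its own option and order by rate: SKU-124/tier1 17 > SKU-109/tier1 16 > SKU-127/tier1 12 > SKU-124/tier2 10 > SKU-109/tier2 8 > SKU-127/tier2 5.
SKU-124 tier1 at 17: only 9 left, fill 9.
Total = 17×9 = 153.

153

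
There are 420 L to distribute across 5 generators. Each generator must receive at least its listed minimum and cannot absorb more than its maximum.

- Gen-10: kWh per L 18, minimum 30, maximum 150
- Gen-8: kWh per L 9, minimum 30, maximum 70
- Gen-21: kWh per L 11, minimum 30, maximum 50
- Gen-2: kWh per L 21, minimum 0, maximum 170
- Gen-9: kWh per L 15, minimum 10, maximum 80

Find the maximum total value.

Meeting every minimum uses 30+30+30+0+10 = 100 L, leaving 320.
Rank by kWh per L: Gen-2 21 > Gen-10 18 > Gen-9 15 > Gen-21 11 > Gen-8 9.
Give Gen-2 170 more to hit its cap of 170 → 150 left.
Give Gen-10 120 more to hit its cap of 150 → 30 left.
Gen-9 has room for 70 more but only 30 remain, so it gets 40.
Total = 18×150 + 9×30 + 11×30 + 21×170 + 15×40 = 7470.

7470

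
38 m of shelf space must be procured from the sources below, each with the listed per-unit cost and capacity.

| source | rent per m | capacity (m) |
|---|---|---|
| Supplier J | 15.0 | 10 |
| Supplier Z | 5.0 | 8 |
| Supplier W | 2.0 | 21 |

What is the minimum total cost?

Use sources in increasing cost order.
Take 21 from Supplier W at 2.0 — need 17 more.
Supplier Z (5.0): use full 8 — 9 m to go.
Supplier J (15.0): take the remaining 9 — done.
Cost = 21×2.0 + 8×5.0 + 9×15.0 = 217.

217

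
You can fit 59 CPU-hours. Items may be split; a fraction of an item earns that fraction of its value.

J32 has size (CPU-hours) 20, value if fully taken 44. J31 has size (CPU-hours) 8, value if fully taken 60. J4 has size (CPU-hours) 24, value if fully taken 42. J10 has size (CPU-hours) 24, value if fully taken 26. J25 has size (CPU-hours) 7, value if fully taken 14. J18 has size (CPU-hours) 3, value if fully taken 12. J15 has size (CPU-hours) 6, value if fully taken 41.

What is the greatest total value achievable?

197.25

Sort by value density: J31 60/8≈7.5, J15 41/6≈6.83, J18 12/3≈4, J32 44/20≈2.2, J25 14/7≈2, J4 42/24≈1.75, J10 26/24≈1.08.
J31: take in full, 8 CPU-hours for value 60 ; 51 left.
Take all of J15 (6 CPU-hours, value 41) ; 45 CPU-hours left.
All 3 CPU-hours of J18 fit (value 12) ; 42 remain.
J32: take in full, 20 CPU-hours for value 44 ; 22 left.
All 7 CPU-hours of J25 fit (value 14) ; 15 remain.
Fill the last 15 CPU-hours with part of J4: 15/24 of it earns 26.25.
Total value = 197.25.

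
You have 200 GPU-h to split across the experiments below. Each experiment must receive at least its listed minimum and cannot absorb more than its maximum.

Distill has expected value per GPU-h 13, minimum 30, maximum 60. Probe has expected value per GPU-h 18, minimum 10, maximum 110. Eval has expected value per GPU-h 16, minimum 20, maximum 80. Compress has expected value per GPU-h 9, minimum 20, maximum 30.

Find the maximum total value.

Meeting every minimum uses 30+10+20+20 = 80 GPU-h, leaving 120.
Highest expected value per GPU-h first: Probe 18 > Eval 16 > Distill 13 > Compress 9.
Probe takes 100 more to reach its cap of 110 — 20 left.
Only 20 left; Eval takes them to reach 40.
Total = 13×30 + 18×110 + 16×40 + 9×20 = 3190.

3190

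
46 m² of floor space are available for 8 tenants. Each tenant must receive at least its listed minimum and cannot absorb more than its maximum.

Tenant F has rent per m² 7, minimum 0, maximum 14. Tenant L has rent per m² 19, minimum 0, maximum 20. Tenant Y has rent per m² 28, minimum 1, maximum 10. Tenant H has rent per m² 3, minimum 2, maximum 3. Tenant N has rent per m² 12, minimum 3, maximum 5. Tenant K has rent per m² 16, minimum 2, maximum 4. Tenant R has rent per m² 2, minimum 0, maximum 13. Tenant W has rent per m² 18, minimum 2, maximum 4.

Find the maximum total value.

869

Meeting every minimum uses 0+0+1+2+3+2+0+2 = 10 m², leaving 36.
Order the tenants by rent per m²: Tenant Y 28 > Tenant L 19 > Tenant W 18 > Tenant K 16 > Tenant N 12 > Tenant F 7 > Tenant H 3 > Tenant R 2.
Tenant Y takes 9 more to reach its cap of 10 ; 27 left.
Tenant L takes 20 more to reach its cap of 20 ; 7 left.
Give Tenant W 2 more to hit its cap of 4 ; 5 left.
Tenant K takes 2 more to reach its cap of 4 ; 3 left.
Tenant N: +2 to 5 (cap) ; 1 left.
Tenant F has room for 14 more but only 1 remain, so it gets 1.
Total = 7×1 + 19×20 + 28×10 + 3×2 + 12×5 + 16×4 + 18×4 = 869.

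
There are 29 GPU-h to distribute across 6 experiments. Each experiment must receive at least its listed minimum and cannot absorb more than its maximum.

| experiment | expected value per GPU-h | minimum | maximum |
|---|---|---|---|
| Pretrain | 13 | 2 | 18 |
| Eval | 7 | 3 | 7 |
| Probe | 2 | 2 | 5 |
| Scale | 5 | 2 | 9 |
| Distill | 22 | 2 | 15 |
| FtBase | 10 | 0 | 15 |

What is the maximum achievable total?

Meeting every minimum uses 2+3+2+2+2+0 = 11 GPU-h, leaving 18.
Highest expected value per GPU-h first: Distill 22 > Pretrain 13 > FtBase 10 > Eval 7 > Scale 5 > Probe 2.
Distill takes 13 more to reach its cap of 15 ; 5 left.
Pretrain: +5 (room for 16) → 7. Pool exhausted.
Total = 13×7 + 7×3 + 2×2 + 5×2 + 22×15 = 456.

456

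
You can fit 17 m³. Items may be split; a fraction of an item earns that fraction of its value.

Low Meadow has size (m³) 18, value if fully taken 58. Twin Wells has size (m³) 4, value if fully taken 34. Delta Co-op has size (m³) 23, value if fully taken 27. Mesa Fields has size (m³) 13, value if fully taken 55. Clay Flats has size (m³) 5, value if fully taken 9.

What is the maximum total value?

Best value per unit of size first: Twin Wells 34/4≈8.5, Mesa Fields 55/13≈4.23, Low Meadow 58/18≈3.22, Clay Flats 9/5≈1.8, Delta Co-op 27/23≈1.17.
Take all of Twin Wells (4 m³, value 34) ; 13 m³ left.
All 13 m³ of Mesa Fields fit (value 55) ; 0 remain.
Total value = 89.

89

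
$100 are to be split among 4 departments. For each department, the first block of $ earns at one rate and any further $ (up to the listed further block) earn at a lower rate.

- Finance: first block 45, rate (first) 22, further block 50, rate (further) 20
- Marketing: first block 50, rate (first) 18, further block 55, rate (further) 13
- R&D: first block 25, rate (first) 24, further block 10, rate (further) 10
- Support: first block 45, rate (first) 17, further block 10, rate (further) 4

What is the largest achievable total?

2190

Rank every tier by rate: R&D/T1 24 > Finance/T1 22 > Finance/T2 20 > Marketing/T1 18 > Support/T1 17 > Marketing/T2 13 > R&D/T2 10 > Support/T2 4.
R&D/T1 (24): +25 → 75 left.
Fill Finance T1 block (45 at 22) → 30 left.
Finance/T2: +30 of 50 at 20; pool empty.
Total = 24×25 + 22×45 + 20×30 = 2190.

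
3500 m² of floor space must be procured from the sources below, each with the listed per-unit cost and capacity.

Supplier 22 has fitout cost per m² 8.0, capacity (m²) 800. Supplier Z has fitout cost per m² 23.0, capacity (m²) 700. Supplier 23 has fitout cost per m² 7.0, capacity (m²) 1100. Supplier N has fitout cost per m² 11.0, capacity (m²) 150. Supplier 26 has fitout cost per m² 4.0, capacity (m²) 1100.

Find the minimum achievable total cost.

Use sources in increasing cost order.
Supplier 26 at 4.0: take all 1100 m² ; 2400 still needed.
Take 1100 from Supplier 23 at 7.0 ; need 1300 more.
Take 800 from Supplier 22 at 8.0 ; need 500 more.
Supplier N at 11.0: take all 150 m² ; 350 still needed.
Take 350 from Supplier Z at 23.0 to finish.
Cost = 1100×4.0 + 1100×7.0 + 800×8.0 + 150×11.0 + 350×23.0 = 28200.

28200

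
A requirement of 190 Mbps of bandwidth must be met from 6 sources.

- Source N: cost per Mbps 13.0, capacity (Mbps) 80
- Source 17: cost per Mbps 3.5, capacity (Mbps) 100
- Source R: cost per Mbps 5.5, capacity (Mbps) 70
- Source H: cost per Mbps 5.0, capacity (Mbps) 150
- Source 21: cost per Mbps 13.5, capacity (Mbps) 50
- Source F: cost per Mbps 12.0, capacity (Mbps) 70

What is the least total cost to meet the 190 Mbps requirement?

Cheapest first:
Source 17 at 3.5: take all 100 Mbps — 90 still needed.
Source H at 5.0: take 90 of its 150 — requirement met.
Source R, Source F, Source N, Source 21: unused.
Cost = 100×3.5 + 90×5.0 = 800.

800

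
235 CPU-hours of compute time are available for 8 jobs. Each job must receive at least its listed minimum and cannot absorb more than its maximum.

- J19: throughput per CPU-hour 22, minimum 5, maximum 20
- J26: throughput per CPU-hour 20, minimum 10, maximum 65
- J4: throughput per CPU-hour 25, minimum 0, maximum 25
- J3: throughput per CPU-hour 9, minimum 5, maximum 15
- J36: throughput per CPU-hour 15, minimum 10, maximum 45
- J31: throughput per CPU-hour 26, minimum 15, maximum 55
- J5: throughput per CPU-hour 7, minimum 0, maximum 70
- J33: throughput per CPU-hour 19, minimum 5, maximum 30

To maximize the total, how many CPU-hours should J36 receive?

Meeting every minimum uses 5+10+0+5+10+15+0+5 = 50 CPU-hours, leaving 185.
Highest throughput per CPU-hour first: J31 26 > J4 25 > J19 22 > J26 20 > J33 19 > J36 15 > J3 9 > J5 7.
J31 takes 40 more to reach its cap of 55 ; 145 left.
J4 takes 25 more to reach its cap of 25 ; 120 left.
J19 takes 15 more to reach its cap of 20 ; 105 left.
J26 takes 55 more to reach its cap of 65 ; 50 left.
Give J33 25 more to hit its cap of 30 ; 25 left.
Only 25 left; J36 takes them to reach 35.

35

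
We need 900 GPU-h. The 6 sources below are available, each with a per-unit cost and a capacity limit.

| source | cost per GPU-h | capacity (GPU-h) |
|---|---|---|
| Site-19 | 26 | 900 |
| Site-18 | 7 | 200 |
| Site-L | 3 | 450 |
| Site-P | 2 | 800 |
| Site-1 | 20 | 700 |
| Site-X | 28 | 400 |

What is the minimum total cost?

Fill from the cheapest source first.
Take 800 from Site-P at 2 → need 100 more.
Site-L (3): take the remaining 100 → done.
Site-18, Site-1, Site-19, Site-X: unused.
Cost = 800×2 + 100×3 = 1900.

1900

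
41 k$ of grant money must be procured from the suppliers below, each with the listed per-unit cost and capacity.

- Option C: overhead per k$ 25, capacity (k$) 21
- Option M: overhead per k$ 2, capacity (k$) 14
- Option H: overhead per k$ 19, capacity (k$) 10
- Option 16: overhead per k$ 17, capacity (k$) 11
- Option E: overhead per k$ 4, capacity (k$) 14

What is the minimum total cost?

309

Fill from the cheapest supplier first.
Take 14 from Option M at 2 ; need 27 more.
Option E (4): use full 14 ; 13 k$ to go.
Take 11 from Option 16 at 17 ; need 2 more.
Option H at 19: take 2 of its 10 ; requirement met.
Option C: unused.
Cost = 14×2 + 14×4 + 11×17 + 2×19 = 309.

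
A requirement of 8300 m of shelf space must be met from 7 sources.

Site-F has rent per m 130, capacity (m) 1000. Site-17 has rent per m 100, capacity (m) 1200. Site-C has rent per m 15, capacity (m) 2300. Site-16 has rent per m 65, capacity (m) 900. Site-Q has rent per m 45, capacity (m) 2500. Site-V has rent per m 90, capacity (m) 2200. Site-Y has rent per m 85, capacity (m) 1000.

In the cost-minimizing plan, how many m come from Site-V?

1600

Cheapest first:
Take 2300 from Site-C at 15 ; need 6000 more.
Site-Q (45): use full 2500 ; 3500 m to go.
Take 900 from Site-16 at 65 ; need 2600 more.
Site-Y at 85: take all 1000 m ; 1600 still needed.
Site-V at 90: take 1600 of its 2200 ; requirement met.
Site-17, Site-F: unused.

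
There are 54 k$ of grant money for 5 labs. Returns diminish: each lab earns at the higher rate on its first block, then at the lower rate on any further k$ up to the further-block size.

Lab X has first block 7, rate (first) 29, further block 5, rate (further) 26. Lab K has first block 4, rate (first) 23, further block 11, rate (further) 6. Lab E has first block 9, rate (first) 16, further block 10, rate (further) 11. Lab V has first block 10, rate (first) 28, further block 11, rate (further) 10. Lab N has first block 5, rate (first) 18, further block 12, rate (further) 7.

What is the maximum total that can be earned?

Order all 10 blocks by rate: Lab X/T1 29 > Lab V/T1 28 > Lab X/T2 26 > Lab K/T1 23 > Lab N/T1 18 > Lab E/T1 16 > Lab E/T2 11 > Lab V/T2 10 > Lab N/T2 7 > Lab K/T2 6.
Lab X T1 at 29: fill all 7 ; 47 left.
Lab V/T1 (28): +10 ; 37 left.
Fill Lab X T2 block (5 at 26) ; 32 left.
Lab K T1 at 23: fill all 4 ; 28 left.
Lab N/T1 (18): +5 ; 23 left.
Lab E/T1 (16): +9 ; 14 left.
Fill Lab E T2 block (10 at 11) ; 4 left.
4 remain; put them into Lab V T2 at 10.
Total = 29×7 + 28×10 + 26×5 + 23×4 + 18×5 + 16×9 + 11×10 + 10×4 = 1089.

1089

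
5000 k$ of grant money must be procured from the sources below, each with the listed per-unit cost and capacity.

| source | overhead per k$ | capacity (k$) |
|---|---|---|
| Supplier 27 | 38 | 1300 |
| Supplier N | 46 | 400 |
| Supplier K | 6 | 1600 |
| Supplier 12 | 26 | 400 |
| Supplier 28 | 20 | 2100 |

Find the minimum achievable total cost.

96200

Use sources in increasing cost order.
Supplier K (6): use full 1600 — 3400 k$ to go.
Supplier 28 at 20: take all 2100 k$ — 1300 still needed.
Supplier 12 at 26: take all 400 k$ — 900 still needed.
Supplier 27 (38): take the remaining 900 — done.
Supplier N: unused.
Cost = 1600×6 + 2100×20 + 400×26 + 900×38 = 96200.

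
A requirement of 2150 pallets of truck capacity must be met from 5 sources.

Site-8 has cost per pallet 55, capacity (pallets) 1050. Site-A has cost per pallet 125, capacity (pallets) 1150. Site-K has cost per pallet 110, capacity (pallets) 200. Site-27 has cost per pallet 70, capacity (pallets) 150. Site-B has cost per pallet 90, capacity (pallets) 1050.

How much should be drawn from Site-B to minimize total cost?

Cheapest first:
Site-8 at 55: take all 1050 pallets — 1100 still needed.
Site-27 (70): use full 150 — 950 pallets to go.
Site-B at 90: take 950 of its 1050 — requirement met.
Site-K, Site-A: unused.

950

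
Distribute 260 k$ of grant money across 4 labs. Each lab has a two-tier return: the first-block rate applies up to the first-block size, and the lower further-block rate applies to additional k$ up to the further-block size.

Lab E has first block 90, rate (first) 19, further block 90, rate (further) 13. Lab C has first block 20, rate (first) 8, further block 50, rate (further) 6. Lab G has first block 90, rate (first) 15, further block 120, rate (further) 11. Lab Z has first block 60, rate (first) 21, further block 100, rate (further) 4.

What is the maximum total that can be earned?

4580

Rank every tier by rate: Lab Z/first 21 > Lab E/first 19 > Lab G/first 15 > Lab E/second 13 > Lab G/second 11 > Lab C/first 8 > Lab C/second 6 > Lab Z/second 4.
Lab Z first at 21: fill all 60 — 200 left.
Lab E first at 19: fill all 90 — 110 left.
Lab G first at 15: fill all 90 — 20 left.
Lab E second at 13: only 20 left, fill 20.
Total = 21×60 + 19×90 + 15×90 + 13×20 = 4580.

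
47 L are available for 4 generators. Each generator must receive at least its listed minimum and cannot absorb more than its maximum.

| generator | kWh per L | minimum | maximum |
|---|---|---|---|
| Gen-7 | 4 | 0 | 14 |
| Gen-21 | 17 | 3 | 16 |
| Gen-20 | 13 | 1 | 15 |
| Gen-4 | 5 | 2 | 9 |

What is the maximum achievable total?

Meeting every minimum uses 0+3+1+2 = 6 L, leaving 41.
Rank by kWh per L: Gen-21 17 > Gen-20 13 > Gen-4 5 > Gen-7 4.
Gen-21: +13 to 16 (cap) — 28 left.
Gen-20: +14 to 15 (cap) — 14 left.
Give Gen-4 7 more to hit its cap of 9 — 7 left.
Gen-7 has room for 14 more but only 7 remain, so it gets 7.
Total = 4×7 + 17×16 + 13×15 + 5×9 = 540.

540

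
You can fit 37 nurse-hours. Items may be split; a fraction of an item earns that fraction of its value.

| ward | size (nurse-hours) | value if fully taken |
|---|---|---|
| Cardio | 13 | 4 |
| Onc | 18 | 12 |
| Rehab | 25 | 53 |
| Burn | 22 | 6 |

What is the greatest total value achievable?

61

Rank by value-to-size ratio: Rehab 53/25≈2.12, Onc 12/18≈0.667, Cardio 4/13≈0.308, Burn 6/22≈0.273.
Rehab: take in full, 25 nurse-hours for value 53 → 12 left.
12 nurse-hours left: a 12/18 share of Onc gives 12×12/18 = 8.
Total value = 61.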